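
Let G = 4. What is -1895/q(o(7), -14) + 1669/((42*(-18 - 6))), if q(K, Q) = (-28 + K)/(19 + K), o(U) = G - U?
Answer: 30510821/31248 ≈ 976.41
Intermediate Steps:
o(U) = 4 - U
q(K, Q) = (-28 + K)/(19 + K)
-1895/q(o(7), -14) + 1669/((42*(-18 - 6))) = -1895*(19 + (4 - 1*7))/(-28 + (4 - 1*7)) + 1669/((42*(-18 - 6))) = -1895*(19 + (4 - 7))/(-28 + (4 - 7)) + 1669/((42*(-24))) = -1895*(19 - 3)/(-28 - 3) + 1669/(-1008) = -1895/(-31/16) + 1669*(-1/1008) = -1895/((1/16)*(-31)) - 1669/1008 = -1895/(-31/16) - 1669/1008 = -1895*(-16/31) - 1669/1008 = 30320/31 - 1669/1008 = 30510821/31248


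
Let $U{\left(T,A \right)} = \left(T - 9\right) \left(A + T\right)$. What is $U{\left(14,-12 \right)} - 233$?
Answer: $-223$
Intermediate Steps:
$U{\left(T,A \right)} = \left(-9 + T\right) \left(A + T\right)$
$U{\left(14,-12 \right)} - 233 = \left(14^{2} - -108 - 126 - 168\right) - 233 = \left(196 + 108 - 126 - 168\right) - 233 = 10 - 233 = -223$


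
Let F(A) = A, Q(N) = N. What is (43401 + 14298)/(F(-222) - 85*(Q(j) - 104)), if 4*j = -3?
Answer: 230796/34727 ≈ 6.6460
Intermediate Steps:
j = -¾ (j = (¼)*(-3) = -¾ ≈ -0.75000)
(43401 + 14298)/(F(-222) - 85*(Q(j) - 104)) = (43401 + 14298)/(-222 - 85*(-¾ - 104)) = 57699/(-222 - 85*(-419/4)) = 57699/(-222 + 35615/4) = 57699/(34727/4) = 57699*(4/34727) = 230796/34727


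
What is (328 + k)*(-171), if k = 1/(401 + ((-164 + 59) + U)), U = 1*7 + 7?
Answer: -17387451/310 ≈ -56089.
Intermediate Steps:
U = 14 (U = 7 + 7 = 14)
k = 1/310 (k = 1/(401 + ((-164 + 59) + 14)) = 1/(401 + (-105 + 14)) = 1/(401 - 91) = 1/310 ≈ 0.0032258)
(328 + k)*(-171) = (328 + 1/310)*(-171) = (101681/310)*(-171) = -17387451/310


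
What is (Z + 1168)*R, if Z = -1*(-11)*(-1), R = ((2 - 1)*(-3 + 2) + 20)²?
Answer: 417677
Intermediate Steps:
R = 361 (R = (1*(-1) + 20)² = (-1 + 20)² = 19² = 361)
Z = -11 (Z = 11*(-1) = -11)
(Z + 1168)*R = (-11 + 1168)*361 = 1157*361 = 417677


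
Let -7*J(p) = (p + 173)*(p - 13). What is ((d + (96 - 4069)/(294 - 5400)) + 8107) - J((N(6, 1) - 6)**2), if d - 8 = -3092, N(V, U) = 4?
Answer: 171426019/35742 ≈ 4796.2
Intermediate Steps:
d = -3084 (d = 8 - 3092 = -3084)
J(p) = -(-13 + p)*(173 + p)/7 (J(p) = -(p + 173)*(p - 13)/7 = -(173 + p)*(-13 + p)/7 = -(-13 + p)*(173 + p)/7)
((d + (96 - 4069)/(294 - 5400)) + 8107) - J((N(6, 1) - 6)**2) = ((-3084 + (96 - 4069)/(294 - 5400)) + 8107) - (2249/7 - 160*(4 - 6)**2/7 - (4 - 6)**4/7) = ((-3084 - 3973/(-5106)) + 8107) - (2249/7 - 160/7*(-2)**2 - ((-2)**2)**2/7) = ((-3084 - 3973*(-1/5106)) + 8107) - (2249/7 - 160/7*4 - 1/7*4**2) = ((-3084 + 3973/5106) + 8107) - (2249/7 - 640/7 - 1/7*16) = (-15742931/5106 + 8107) - (2249/7 - 640/7 - 16/7) = 25651411/5106 - 1*1593/7 = 25651411/5106 - 1593/7 = 171426019/35742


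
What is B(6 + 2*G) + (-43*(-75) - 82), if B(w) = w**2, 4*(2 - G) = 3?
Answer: 12861/4 ≈ 3215.3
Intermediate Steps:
G = 5/4 (G = 2 - 1/4*3 = 2 - 3/4 = 5/4 ≈ 1.2500)
B(6 + 2*G) + (-43*(-75) - 82) = (6 + 2*(5/4))**2 + (-43*(-75) - 82) = (6 + 5/2)**2 + (3225 - 82) = (17/2)**2 + 3143 = 289/4 + 3143 = 12861/4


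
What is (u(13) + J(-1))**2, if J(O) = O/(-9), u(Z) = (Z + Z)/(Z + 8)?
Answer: 7225/3969 ≈ 1.8204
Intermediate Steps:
u(Z) = 2*Z/(8 + Z) (u(Z) = (2*Z)/(8 + Z) = 2*Z/(8 + Z))
J(O) = -O/9 (J(O) = O*(-1/9) = -O/9)
(u(13) + J(-1))**2 = (2*13/(8 + 13) - 1/9*(-1))**2 = (2*13/21 + 1/9)**2 = (2*13*(1/21) + 1/9)**2 = (26/21 + 1/9)**2 = (85/63)**2 = 7225/3969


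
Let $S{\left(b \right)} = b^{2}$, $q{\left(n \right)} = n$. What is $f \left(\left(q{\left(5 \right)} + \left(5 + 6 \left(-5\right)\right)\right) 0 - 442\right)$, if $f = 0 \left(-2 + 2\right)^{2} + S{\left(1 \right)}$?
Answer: $-442$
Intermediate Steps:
$f = 1$ ($f = 0 \left(-2 + 2\right)^{2} + 1^{2} = 0 \cdot 0^{2} + 1 = 0 \cdot 0 + 1 = 0 + 1 = 1$)
$f \left(\left(q{\left(5 \right)} + \left(5 + 6 \left(-5\right)\right)\right) 0 - 442\right) = 1 \left(\left(5 + \left(5 + 6 \left(-5\right)\right)\right) 0 - 442\right) = 1 \left(\left(5 + \left(5 - 30\right)\right) 0 - 442\right) = 1 \left(\left(5 - 25\right) 0 - 442\right) = 1 \left(\left(-20\right) 0 - 442\right) = 1 \left(0 - 442\right) = 1 \left(-442\right) = -442$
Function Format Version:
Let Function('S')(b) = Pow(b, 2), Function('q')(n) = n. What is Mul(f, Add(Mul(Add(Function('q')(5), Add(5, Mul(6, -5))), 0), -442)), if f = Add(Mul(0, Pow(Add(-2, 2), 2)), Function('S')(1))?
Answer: -442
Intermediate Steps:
f = 1 (f = Add(Mul(0, Pow(Add(-2, 2), 2)), Pow(1, 2)) = Add(Mul(0, Pow(0, 2)), 1) = Add(Mul(0, 0), 1) = Add(0, 1) = 1)
Mul(f, Add(Mul(Add(Function('q')(5), Add(5, Mul(6, -5))), 0), -442)) = Mul(1, Add(Mul(Add(5, Add(5, Mul(6, -5))), 0), -442)) = Mul(1, Add(Mul(Add(5, Add(5, -30)), 0), -442)) = Mul(1, Add(Mul(Add(5, -25), 0), -442)) = Mul(1, Add(Mul(-20, 0), -442)) = Mul(1, Add(0, -442)) = Mul(1, -442) = -442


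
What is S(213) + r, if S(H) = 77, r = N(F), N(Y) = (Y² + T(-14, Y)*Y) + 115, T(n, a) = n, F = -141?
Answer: 22047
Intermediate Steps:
N(Y) = 115 + Y² - 14*Y (N(Y) = (Y² - 14*Y) + 115 = 115 + Y² - 14*Y)
r = 21970 (r = 115 + (-141)² - 14*(-141) = 115 + 19881 + 1974 = 21970)
S(213) + r = 77 + 21970 = 22047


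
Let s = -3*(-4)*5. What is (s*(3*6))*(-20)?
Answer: -21600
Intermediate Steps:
s = 60 (s = 12*5 = 60)
(s*(3*6))*(-20) = (60*(3*6))*(-20) = (60*18)*(-20) = 1080*(-20) = -21600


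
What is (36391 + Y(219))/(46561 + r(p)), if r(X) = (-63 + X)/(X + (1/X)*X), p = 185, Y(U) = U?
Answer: 1702365/2165117 ≈ 0.78627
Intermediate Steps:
r(X) = (-63 + X)/(1 + X) (r(X) = (-63 + X)/(X + X/X) = (-63 + X)/(X + 1) = (-63 + X)/(1 + X))
(36391 + Y(219))/(46561 + r(p)) = (36391 + 219)/(46561 + (-63 + 185)/(1 + 185)) = 36610/(46561 + 122/186) = 36610/(46561 + (1/186)*122) = 36610/(46561 + 61/93) = 36610/(4330234/93) = 36610*(93/4330234) = 1702365/2165117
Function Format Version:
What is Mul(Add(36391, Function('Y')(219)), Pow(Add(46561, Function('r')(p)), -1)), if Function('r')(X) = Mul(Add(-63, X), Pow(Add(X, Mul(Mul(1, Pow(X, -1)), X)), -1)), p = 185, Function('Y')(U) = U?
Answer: Rational(1702365, 2165117) ≈ 0.78627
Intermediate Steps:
Function('r')(X) = Mul(Pow(Add(1, X), -1), Add(-63, X)) (Function('r')(X) = Mul(Add(-63, X), Pow(Add(X, Mul(Pow(X, -1), X)), -1)) = Mul(Add(-63, X), Pow(Add(X, 1), -1)) = Mul(Add(-63, X), Pow(Add(1, X), -1)) = Mul(Pow(Add(1, X), -1), Add(-63, X)))
Mul(Add(36391, Function('Y')(219)), Pow(Add(46561, Function('r')(p)), -1)) = Mul(Add(36391, 219), Pow(Add(46561, Mul(Pow(Add(1, 185), -1), Add(-63, 185))), -1)) = Mul(36610, Pow(Add(46561, Mul(Pow(186, -1), 122)), -1)) = Mul(36610, Pow(Add(46561, Mul(Rational(1, 186), 122)), -1)) = Mul(36610, Pow(Add(46561, Rational(61, 93)), -1)) = Mul(36610, Pow(Rational(4330234, 93), -1)) = Mul(36610, Rational(93, 4330234)) = Rational(1702365, 2165117)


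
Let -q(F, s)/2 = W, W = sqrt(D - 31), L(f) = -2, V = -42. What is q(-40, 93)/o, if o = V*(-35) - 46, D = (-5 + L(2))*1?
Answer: -I*sqrt(38)/712 ≈ -0.0086579*I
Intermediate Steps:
D = -7 (D = (-5 - 2)*1 = -7*1 = -7)
W = I*sqrt(38) (W = sqrt(-7 - 31) = sqrt(-38) = I*sqrt(38) ≈ 6.1644*I)
o = 1424 (o = -42*(-35) - 46 = 1470 - 46 = 1424)
q(F, s) = -2*I*sqrt(38)
q(-40, 93)/o = -2*I*sqrt(38)/1424 = -2*I*sqrt(38)*(1/1424) = -I*sqrt(38)/712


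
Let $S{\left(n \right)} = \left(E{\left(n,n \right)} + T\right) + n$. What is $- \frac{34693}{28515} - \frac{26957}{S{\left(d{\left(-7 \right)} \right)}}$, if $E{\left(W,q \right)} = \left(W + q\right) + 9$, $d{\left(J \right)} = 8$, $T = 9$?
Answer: $- \frac{36673141}{57030} \approx -643.05$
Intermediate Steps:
$E{\left(W,q \right)} = 9 + W + q$
$S{\left(n \right)} = 18 + 3 n$ ($S{\left(n \right)} = \left(\left(9 + n + n\right) + 9\right) + n = \left(\left(9 + 2 n\right) + 9\right) + n = \left(18 + 2 n\right) + n = 18 + 3 n$)
$- \frac{34693}{28515} - \frac{26957}{S{\left(d{\left(-7 \right)} \right)}} = - \frac{34693}{28515} - \frac{26957}{18 + 3 \cdot 8} = \left(-34693\right) \frac{1}{28515} - \frac{26957}{18 + 24} = - \frac{34693}{28515} - \frac{26957}{42} = - \frac{34693}{28515} - \frac{3851}{6} = - \frac{36673141}{57030}$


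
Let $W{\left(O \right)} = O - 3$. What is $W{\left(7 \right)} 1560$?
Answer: $6240$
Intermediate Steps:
$W{\left(O \right)} = -3 + O$
$W{\left(7 \right)} 1560 = \left(-3 + 7\right) 1560 = 4 \cdot 1560 = 6240$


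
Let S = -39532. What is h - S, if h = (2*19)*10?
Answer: 39912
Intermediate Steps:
h = 380 (h = 38*10 = 380)
h - S = 380 - 1*(-39532) = 380 + 39532 = 39912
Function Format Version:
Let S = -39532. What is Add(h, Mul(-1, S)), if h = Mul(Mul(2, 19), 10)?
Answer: 39912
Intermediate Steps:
h = 380 (h = Mul(38, 10) = 380)
Add(h, Mul(-1, S)) = Add(380, Mul(-1, -39532)) = Add(380, 39532) = 39912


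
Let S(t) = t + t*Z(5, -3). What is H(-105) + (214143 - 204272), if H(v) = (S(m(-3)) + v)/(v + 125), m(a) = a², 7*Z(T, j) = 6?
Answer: 690661/70 ≈ 9866.6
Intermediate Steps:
Z(T, j) = 6/7 (Z(T, j) = (⅐)*6 = 6/7)
S(t) = 13*t/7 (S(t) = t + t*(6/7) = t + 6*t/7 = 13*t/7)
H(v) = (117/7 + v)/(125 + v) (H(v) = ((13/7)*(-3)² + v)/(v + 125) = ((13/7)*9 + v)/(125 + v) = (117/7 + v)/(125 + v))
H(-105) + (214143 - 204272) = (117/7 - 105)/(125 - 105) + (214143 - 204272) = -618/7/20 + 9871 = (1/20)*(-618/7) + 9871 = -309/70 + 9871 = 690661/70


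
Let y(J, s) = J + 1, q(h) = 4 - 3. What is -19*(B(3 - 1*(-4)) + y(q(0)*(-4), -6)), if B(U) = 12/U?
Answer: 171/7 ≈ 24.429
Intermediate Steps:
q(h) = 1
y(J, s) = 1 + J
-19*(B(3 - 1*(-4)) + y(q(0)*(-4), -6)) = -19*(12/(3 - 1*(-4)) + (1 + 1*(-4))) = -19*(12/(3 + 4) + (1 - 4)) = -19*(12/7 - 3) = -19*(-9/7) = 171/7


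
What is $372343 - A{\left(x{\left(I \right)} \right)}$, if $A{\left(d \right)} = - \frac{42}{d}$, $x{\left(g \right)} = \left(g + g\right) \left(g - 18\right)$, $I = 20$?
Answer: $\frac{14893741}{40} \approx 3.7234 \cdot 10^{5}$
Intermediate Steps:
$x{\left(g \right)} = 2 g \left(-18 + g\right)$
$372343 - A{\left(x{\left(I \right)} \right)} = 372343 - - \frac{42}{2 \cdot 20 \left(-18 + 20\right)} = 372343 - - \frac{42}{2 \cdot 20 \cdot 2} = 372343 - - \frac{42}{80} = 372343 - \left(-42\right) \frac{1}{80} = 372343 - - \frac{21}{40} = 372343 + \frac{21}{40} = \frac{14893741}{40}$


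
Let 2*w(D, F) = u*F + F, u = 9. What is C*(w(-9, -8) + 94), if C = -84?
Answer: -4536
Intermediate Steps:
w(D, F) = 5*F (w(D, F) = (9*F + F)/2 = (10*F)/2 = 5*F)
C*(w(-9, -8) + 94) = -84*(5*(-8) + 94) = -84*(-40 + 94) = -84*54 = -4536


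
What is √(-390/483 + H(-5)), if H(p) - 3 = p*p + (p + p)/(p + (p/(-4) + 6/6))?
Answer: √96693058/1771 ≈ 5.5524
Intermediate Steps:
H(p) = 3 + p² + 2*p/(1 + 3*p/4) (H(p) = 3 + (p*p + (p + p)/(p + (p/(-4) + 6/6))) = 3 + (p² + (2*p)/(p + (p*(-¼) + 6*(⅙)))) = 3 + (p² + (2*p)/(p + (-p/4 + 1))) = 3 + (p² + (2*p)/(p + (1 - p/4))) = 3 + (p² + (2*p)/(1 + 3*p/4)) = 3 + (p² + 2*p/(1 + 3*p/4)) = 3 + p² + 2*p/(1 + 3*p/4))
√(-390/483 + H(-5)) = √(-390/483 + (12 + 3*(-5)³ + 4*(-5)² + 17*(-5))/(4 + 3*(-5))) = √(-390*1/483 + (12 + 3*(-125) + 4*25 - 85)/(4 - 15)) = √(-130/161 + (12 - 375 + 100 - 85)/(-11)) = √(-130/161 - 1/11*(-348)) = √(-130/161 + 348/11) = √(54598/1771) = √96693058/1771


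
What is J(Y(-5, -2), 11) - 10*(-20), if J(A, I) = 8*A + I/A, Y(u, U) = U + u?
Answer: 997/7 ≈ 142.43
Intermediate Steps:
J(A, I) = 8*A + I/A
J(Y(-5, -2), 11) - 10*(-20) = (8*(-2 - 5) + 11/(-2 - 5)) - 10*(-20) = (8*(-7) + 11/(-7)) + 200 = (-56 + 11*(-1/7)) + 200 = (-56 - 11/7) + 200 = -403/7 + 200 = 997/7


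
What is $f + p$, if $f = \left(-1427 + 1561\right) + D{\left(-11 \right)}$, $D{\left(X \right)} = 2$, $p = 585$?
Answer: $721$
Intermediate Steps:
$f = 136$ ($f = \left(-1427 + 1561\right) + 2 = 134 + 2 = 136$)
$f + p = 136 + 585 = 721$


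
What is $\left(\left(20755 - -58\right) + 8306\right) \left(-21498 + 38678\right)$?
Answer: $500264420$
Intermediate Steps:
$\left(\left(20755 - -58\right) + 8306\right) \left(-21498 + 38678\right) = \left(\left(20755 + \left(132 - 74\right)\right) + 8306\right) 17180 = \left(\left(20755 + 58\right) + 8306\right) 17180 = \left(20813 + 8306\right) 17180 = 29119 \cdot 17180 = 500264420$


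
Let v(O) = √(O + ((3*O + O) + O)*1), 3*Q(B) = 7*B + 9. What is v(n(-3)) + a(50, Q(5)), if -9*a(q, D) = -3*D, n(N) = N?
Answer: 44/9 + 3*I*√2 ≈ 4.8889 + 4.2426*I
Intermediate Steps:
Q(B) = 3 + 7*B/3 (Q(B) = (7*B + 9)/3 = (9 + 7*B)/3 = 3 + 7*B/3)
v(O) = √6*√O (v(O) = √(O + (4*O + O)*1) = √(O + (5*O)*1) = √(O + 5*O) = √(6*O) = √6*√O)
a(q, D) = D/3 (a(q, D) = -(-1)*D/3 = D/3)
v(n(-3)) + a(50, Q(5)) = √6*√(-3) + (3 + (7/3)*5)/3 = √6*(I*√3) + (3 + 35/3)/3 = 3*I*√2 + (⅓)*(44/3) = 3*I*√2 + 44/9 = 44/9 + 3*I*√2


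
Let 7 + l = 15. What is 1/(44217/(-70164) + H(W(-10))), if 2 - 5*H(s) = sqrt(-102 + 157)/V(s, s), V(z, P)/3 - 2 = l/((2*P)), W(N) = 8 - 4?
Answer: -28331170740/3178924169 + 2734992720*sqrt(55)/3178924169 ≈ -2.5317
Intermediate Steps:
l = 8 (l = -7 + 15 = 8)
W(N) = 4
V(z, P) = 6 + 12/P (V(z, P) = 6 + 3*(8/((2*P))) = 6 + 3*(8*(1/(2*P))) = 6 + 3*(4/P) = 6 + 12/P)
H(s) = 2/5 - sqrt(55)/(5*(6 + 12/s)) (H(s) = 2/5 - sqrt(-102 + 157)/(5*(6 + 12/s)) = 2/5 - sqrt(55)/(5*(6 + 12/s)))
1/(44217/(-70164) + H(W(-10))) = 1/(44217/(-70164) + (24 + 12*4 - 1*4*sqrt(55))/(30*(2 + 4))) = 1/(44217*(-1/70164) + (1/30)*(24 + 48 - 4*sqrt(55))/6) = 1/(-4913/7796 + (1/30)*(1/6)*(72 - 4*sqrt(55))) = 1/(-4913/7796 + (2/5 - sqrt(55)/45)) = 1/(-8973/38980 - sqrt(55)/45)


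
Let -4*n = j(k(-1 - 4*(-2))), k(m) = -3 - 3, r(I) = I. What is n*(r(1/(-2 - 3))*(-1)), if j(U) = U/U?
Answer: -1/20 ≈ -0.050000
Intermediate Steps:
k(m) = -6
j(U) = 1
n = -¼ (n = -¼*1 = -¼ ≈ -0.25000)
n*(r(1/(-2 - 3))*(-1)) = -(-1)/(4*(-2 - 3)) = -(-1)/(4*(-5)) = -(-1)*(-1)/20 = -¼*⅕ = -1/20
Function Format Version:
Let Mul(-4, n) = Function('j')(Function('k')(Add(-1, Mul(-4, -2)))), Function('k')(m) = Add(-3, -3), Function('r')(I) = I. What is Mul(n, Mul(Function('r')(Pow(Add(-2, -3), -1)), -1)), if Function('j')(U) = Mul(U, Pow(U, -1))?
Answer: Rational(-1, 20) ≈ -0.050000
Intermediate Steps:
Function('k')(m) = -6
Function('j')(U) = 1
n = Rational(-1, 4) (n = Mul(Rational(-1, 4), 1) = Rational(-1, 4) ≈ -0.25000)
Mul(n, Mul(Function('r')(Pow(Add(-2, -3), -1)), -1)) = Mul(Rational(-1, 4), Mul(Pow(Add(-2, -3), -1), -1)) = Mul(Rational(-1, 4), Mul(Pow(-5, -1), -1)) = Mul(Rational(-1, 4), Mul(Rational(-1, 5), -1)) = Mul(Rational(-1, 4), Rational(1, 5)) = Rational(-1, 20)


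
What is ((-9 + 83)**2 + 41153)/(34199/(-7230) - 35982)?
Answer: -337127670/260184059 ≈ -1.2957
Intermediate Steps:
((-9 + 83)**2 + 41153)/(34199/(-7230) - 35982) = (74**2 + 41153)/(34199*(-1/7230) - 35982) = (5476 + 41153)/(-34199/7230 - 35982) = 46629/(-260184059/7230) = 46629*(-7230/260184059) = -337127670/260184059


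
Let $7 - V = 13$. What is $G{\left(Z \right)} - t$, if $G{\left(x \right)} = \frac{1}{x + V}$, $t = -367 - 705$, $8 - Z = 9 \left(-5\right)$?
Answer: $\frac{50385}{47} \approx 1072.0$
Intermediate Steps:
$Z = 53$ ($Z = 8 - 9 \left(-5\right) = 8 - -45 = 8 + 45 = 53$)
$V = -6$ ($V = 7 - 13 = -6$)
$t = -1072$ ($t = -367 - 705 = -1072$)
$G{\left(x \right)} = \frac{1}{-6 + x}$ ($G{\left(x \right)} = \frac{1}{x - 6} = \frac{1}{-6 + x}$)
$G{\left(Z \right)} - t = \frac{1}{-6 + 53} - -1072 = \frac{1}{47} + 1072 = \frac{50385}{47}$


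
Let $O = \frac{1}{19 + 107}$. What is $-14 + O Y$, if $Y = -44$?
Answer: $- \frac{904}{63} \approx -14.349$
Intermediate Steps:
$O = \frac{1}{126} \approx 0.0079365$
$-14 + O Y = -14 + \frac{1}{126} \left(-44\right) = -14 - \frac{22}{63} = - \frac{904}{63}$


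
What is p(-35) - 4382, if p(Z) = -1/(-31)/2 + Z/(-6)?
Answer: -406982/93 ≈ -4376.1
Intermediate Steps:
p(Z) = 1/62 - Z/6 (p(Z) = -1*(-1/31)*(1/2) + Z*(-1/6) = (1/31)*(1/2) - Z/6 = 1/62 - Z/6)
p(-35) - 4382 = (1/62 - 1/6*(-35)) - 4382 = (1/62 + 35/6) - 4382 = 544/93 - 4382 = -406982/93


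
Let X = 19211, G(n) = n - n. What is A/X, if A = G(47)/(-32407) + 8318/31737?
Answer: 8318/609699507 ≈ 1.3643e-5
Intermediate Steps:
G(n) = 0
A = 8318/31737 (A = 0/(-32407) + 8318/31737 = 0*(-1/32407) + 8318*(1/31737) = 0 + 8318/31737 = 8318/31737 ≈ 0.26209)
A/X = (8318/31737)/19211 = (8318/31737)*(1/19211) = 8318/609699507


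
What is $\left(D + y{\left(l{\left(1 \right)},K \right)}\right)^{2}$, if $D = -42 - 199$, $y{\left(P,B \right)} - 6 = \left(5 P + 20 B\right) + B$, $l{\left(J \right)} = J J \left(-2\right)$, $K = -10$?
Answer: $207025$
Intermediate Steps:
$l{\left(J \right)} = - 2 J^{2}$ ($l{\left(J \right)} = J^{2} \left(-2\right) = - 2 J^{2}$)
$y{\left(P,B \right)} = 6 + 5 P + 21 B$ ($y{\left(P,B \right)} = 6 + \left(\left(5 P + 20 B\right) + B\right) = 6 + \left(5 P + 21 B\right) = 6 + 5 P + 21 B$)
$D = -241$
$\left(D + y{\left(l{\left(1 \right)},K \right)}\right)^{2} = \left(-241 + \left(6 + 5 \left(- 2 \cdot 1^{2}\right) + 21 \left(-10\right)\right)\right)^{2} = \left(-241 + \left(6 + 5 \left(\left(-2\right) 1\right) - 210\right)\right)^{2} = \left(-241 + \left(6 + 5 \left(-2\right) - 210\right)\right)^{2} = \left(-241 - 214\right)^{2} = \left(-455\right)^{2} = 207025$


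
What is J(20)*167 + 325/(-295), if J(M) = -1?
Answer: -9918/59 ≈ -168.10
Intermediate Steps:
J(20)*167 + 325/(-295) = -1*167 + 325/(-295) = -167 + 325*(-1/295) = -167 - 65/59 = -9918/59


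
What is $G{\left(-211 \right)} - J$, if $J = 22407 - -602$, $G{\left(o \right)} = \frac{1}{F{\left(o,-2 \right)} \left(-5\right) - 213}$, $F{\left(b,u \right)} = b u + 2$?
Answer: $- \frac{53679998}{2333} \approx -23009.0$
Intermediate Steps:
$F{\left(b,u \right)} = 2 + b u$
$G{\left(o \right)} = \frac{1}{-223 + 10 o}$ ($G{\left(o \right)} = \frac{1}{\left(2 + o \left(-2\right)\right) \left(-5\right) - 213} = \frac{1}{\left(2 - 2 o\right) \left(-5\right) - 213} = \frac{1}{\left(-10 + 10 o\right) - 213} = \frac{1}{-223 + 10 o}$)
$J = 23009$ ($J = 22407 + 602 = 23009$)
$G{\left(-211 \right)} - J = \frac{1}{-223 + 10 \left(-211\right)} - 23009 = \frac{1}{-223 - 2110} - 23009 = \frac{1}{-2333} - 23009 = - \frac{1}{2333} - 23009 = - \frac{53679998}{2333}$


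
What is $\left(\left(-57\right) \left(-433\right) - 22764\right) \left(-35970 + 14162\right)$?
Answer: $-41805936$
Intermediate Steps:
$\left(\left(-57\right) \left(-433\right) - 22764\right) \left(-35970 + 14162\right) = \left(24681 - 22764\right) \left(-21808\right) = 1917 \left(-21808\right) = -41805936$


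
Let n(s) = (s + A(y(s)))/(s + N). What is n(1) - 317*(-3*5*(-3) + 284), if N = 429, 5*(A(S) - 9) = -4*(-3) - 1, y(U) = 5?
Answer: -224229889/2150 ≈ -1.0429e+5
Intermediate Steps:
A(S) = 56/5 (A(S) = 9 + (-4*(-3) - 1)/5 = 9 + (12 - 1)/5 = 9 + (⅕)*11 = 9 + 11/5 = 56/5)
n(s) = (56/5 + s)/(429 + s) (n(s) = (s + 56/5)/(s + 429) = (56/5 + s)/(429 + s))
n(1) - 317*(-3*5*(-3) + 284) = (56/5 + 1)/(429 + 1) - 317*(-3*5*(-3) + 284) = (61/5)/430 - 317*(-15*(-3) + 284) = (1/430)*(61/5) - 317*(45 + 284) = 61/2150 - 317*329 = 61/2150 - 104293 = -224229889/2150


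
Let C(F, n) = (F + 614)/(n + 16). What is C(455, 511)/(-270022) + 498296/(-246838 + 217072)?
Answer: -35454173451839/2117874623502 ≈ -16.740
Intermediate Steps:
C(F, n) = (614 + F)/(16 + n)
C(455, 511)/(-270022) + 498296/(-246838 + 217072) = ((614 + 455)/(16 + 511))/(-270022) + 498296/(-246838 + 217072) = (1069/527)*(-1/270022) + 498296/(-29766) = ((1/527)*1069)*(-1/270022) + 498296*(-1/29766) = (1069/527)*(-1/270022) - 249148/14883 = -1069/142301594 - 249148/14883 = -35454173451839/2117874623502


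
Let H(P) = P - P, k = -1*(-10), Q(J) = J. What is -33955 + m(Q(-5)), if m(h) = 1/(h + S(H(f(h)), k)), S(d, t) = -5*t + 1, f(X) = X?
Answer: -1833571/54 ≈ -33955.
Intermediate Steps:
k = 10
H(P) = 0
S(d, t) = 1 - 5*t
m(h) = 1/(-49 + h) (m(h) = 1/(h + (1 - 5*10)) = 1/(h + (1 - 50)) = 1/(h - 49) = 1/(-49 + h))
-33955 + m(Q(-5)) = -33955 + 1/(-49 - 5) = -33955 + 1/(-54) = -33955 - 1/54 = -1833571/54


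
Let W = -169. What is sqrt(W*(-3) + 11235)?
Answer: sqrt(11742) ≈ 108.36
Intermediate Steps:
sqrt(W*(-3) + 11235) = sqrt(-169*(-3) + 11235) = sqrt(507 + 11235) = sqrt(11742)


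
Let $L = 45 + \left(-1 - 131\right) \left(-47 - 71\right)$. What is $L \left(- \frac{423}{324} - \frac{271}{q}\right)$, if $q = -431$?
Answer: $- \frac{54678707}{5172} \approx -10572.0$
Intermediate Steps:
$L = 15621$ ($L = 45 - -15576 = 45 + 15576 = 15621$)
$L \left(- \frac{423}{324} - \frac{271}{q}\right) = 15621 \left(- \frac{423}{324} - \frac{271}{-431}\right) = 15621 \left(\left(-423\right) \frac{1}{324} - - \frac{271}{431}\right) = 15621 \left(- \frac{47}{36} + \frac{271}{431}\right) = 15621 \left(- \frac{10501}{15516}\right) = - \frac{54678707}{5172}$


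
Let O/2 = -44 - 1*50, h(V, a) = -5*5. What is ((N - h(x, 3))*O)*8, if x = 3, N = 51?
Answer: -114304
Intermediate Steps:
h(V, a) = -25
O = -188 (O = 2*(-44 - 1*50) = 2*(-44 - 50) = 2*(-94) = -188)
((N - h(x, 3))*O)*8 = ((51 - 1*(-25))*(-188))*8 = ((51 + 25)*(-188))*8 = (76*(-188))*8 = -14288*8 = -114304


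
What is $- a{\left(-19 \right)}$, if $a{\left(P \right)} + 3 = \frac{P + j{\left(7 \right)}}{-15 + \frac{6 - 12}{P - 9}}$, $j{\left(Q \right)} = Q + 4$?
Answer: $\frac{509}{207} \approx 2.4589$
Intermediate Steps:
$j{\left(Q \right)} = 4 + Q$
$a{\left(P \right)} = -3 + \frac{11 + P}{-15 - \frac{6}{-9 + P}}$ ($a{\left(P \right)} = -3 + \frac{P + \left(4 + 7\right)}{-15 + \frac{6 - 12}{P - 9}} = -3 + \frac{P + 11}{-15 - \frac{6}{-9 + P}} = -3 + \frac{11 + P}{-15 - \frac{6}{-9 + P}}$)
$- a{\left(-19 \right)} = - \frac{486 - \left(-19\right)^{2} - -893}{3 \left(-43 + 5 \left(-19\right)\right)} = - \frac{486 - 361 + 893}{3 \left(-43 - 95\right)} = - \frac{486 - 361 + 893}{3 \left(-138\right)} = - \frac{\left(-1\right) 1018}{3 \cdot 138} = \left(-1\right) \left(- \frac{509}{207}\right) = \frac{509}{207}$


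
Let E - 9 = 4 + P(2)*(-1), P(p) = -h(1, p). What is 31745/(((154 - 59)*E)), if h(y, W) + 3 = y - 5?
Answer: 6349/114 ≈ 55.693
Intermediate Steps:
h(y, W) = -8 + y (h(y, W) = -3 + (y - 5) = -3 + (-5 + y) = -8 + y)
P(p) = 7 (P(p) = -(-8 + 1) = -1*(-7) = 7)
E = 6 (E = 9 + (4 + 7*(-1)) = 9 + (4 - 7) = 9 - 3 = 6)
31745/(((154 - 59)*E)) = 31745/(((154 - 59)*6)) = 31745/((95*6)) = 31745/570 = 31745*(1/570) = 6349/114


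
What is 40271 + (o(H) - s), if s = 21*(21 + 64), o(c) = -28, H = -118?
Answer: 38458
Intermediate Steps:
s = 1785 (s = 21*85 = 1785)
40271 + (o(H) - s) = 40271 + (-28 - 1*1785) = 40271 + (-28 - 1785) = 40271 - 1813 = 38458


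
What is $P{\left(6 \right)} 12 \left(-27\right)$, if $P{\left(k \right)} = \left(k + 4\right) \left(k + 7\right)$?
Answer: $-42120$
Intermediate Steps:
$P{\left(k \right)} = \left(4 + k\right) \left(7 + k\right)$
$P{\left(6 \right)} 12 \left(-27\right) = \left(28 + 6^{2} + 11 \cdot 6\right) 12 \left(-27\right) = \left(28 + 36 + 66\right) 12 \left(-27\right) = 130 \cdot 12 \left(-27\right) = 1560 \left(-27\right) = -42120$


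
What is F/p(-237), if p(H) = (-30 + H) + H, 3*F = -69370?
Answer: 4955/108 ≈ 45.880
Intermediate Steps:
F = -69370/3 (F = (⅓)*(-69370) = -69370/3 ≈ -23123.)
p(H) = -30 + 2*H
F/p(-237) = -69370/(3*(-30 + 2*(-237))) = -69370/(3*(-30 - 474)) = -69370/3/(-504) = -69370/3*(-1/504) = 4955/108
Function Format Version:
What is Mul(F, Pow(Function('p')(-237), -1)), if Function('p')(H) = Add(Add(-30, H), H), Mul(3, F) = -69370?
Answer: Rational(4955, 108) ≈ 45.880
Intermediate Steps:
F = Rational(-69370, 3) (F = Mul(Rational(1, 3), -69370) = Rational(-69370, 3) ≈ -23123.)
Function('p')(H) = Add(-30, Mul(2, H))
Mul(F, Pow(Function('p')(-237), -1)) = Mul(Rational(-69370, 3), Pow(Add(-30, Mul(2, -237)), -1)) = Mul(Rational(-69370, 3), Pow(Add(-30, -474), -1)) = Mul(Rational(-69370, 3), Pow(-504, -1)) = Mul(Rational(-69370, 3), Rational(-1, 504)) = Rational(4955, 108)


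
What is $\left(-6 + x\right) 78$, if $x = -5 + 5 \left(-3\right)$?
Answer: $-2028$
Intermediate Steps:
$x = -20$ ($x = -5 - 15 = -20$)
$\left(-6 + x\right) 78 = \left(-6 - 20\right) 78 = \left(-26\right) 78 = -2028$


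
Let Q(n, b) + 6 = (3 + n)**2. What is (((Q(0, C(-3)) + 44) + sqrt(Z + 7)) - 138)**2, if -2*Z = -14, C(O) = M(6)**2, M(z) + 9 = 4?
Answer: (-91 + sqrt(14))**2 ≈ 7614.0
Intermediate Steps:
M(z) = -5 (M(z) = -9 + 4 = -5)
C(O) = 25 (C(O) = (-5)**2 = 25)
Z = 7 (Z = -1/2*(-14) = 7)
Q(n, b) = -6 + (3 + n)**2
(((Q(0, C(-3)) + 44) + sqrt(Z + 7)) - 138)**2 = ((((-6 + (3 + 0)**2) + 44) + sqrt(7 + 7)) - 138)**2 = ((((-6 + 3**2) + 44) + sqrt(14)) - 138)**2 = ((((-6 + 9) + 44) + sqrt(14)) - 138)**2 = (((3 + 44) + sqrt(14)) - 138)**2 = ((47 + sqrt(14)) - 138)**2 = (-91 + sqrt(14))**2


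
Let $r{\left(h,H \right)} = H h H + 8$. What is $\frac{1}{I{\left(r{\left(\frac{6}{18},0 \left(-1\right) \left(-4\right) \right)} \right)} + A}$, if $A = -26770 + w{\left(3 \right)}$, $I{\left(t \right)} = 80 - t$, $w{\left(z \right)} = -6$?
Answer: $- \frac{1}{26704} \approx -3.7448 \cdot 10^{-5}$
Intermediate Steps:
$r{\left(h,H \right)} = 8 + h H^{2}$ ($r{\left(h,H \right)} = h H^{2} + 8 = 8 + h H^{2}$)
$A = -26776$ ($A = -26770 - 6 = -26776$)
$\frac{1}{I{\left(r{\left(\frac{6}{18},0 \left(-1\right) \left(-4\right) \right)} \right)} + A} = \frac{1}{\left(80 - \left(8 + \frac{6}{18} \left(0 \left(-1\right) \left(-4\right)\right)^{2}\right)\right) - 26776} = \frac{1}{\left(80 - \left(8 + 6 \cdot \frac{1}{18} \left(0 \left(-4\right)\right)^{2}\right)\right) - 26776} = \frac{1}{\left(80 - \left(8 + \frac{0^{2}}{3}\right)\right) - 26776} = \frac{1}{\left(80 - \left(8 + \frac{1}{3} \cdot 0\right)\right) - 26776} = \frac{1}{\left(80 - \left(8 + 0\right)\right) - 26776} = \frac{1}{\left(80 - 8\right) - 26776} = \frac{1}{72 - 26776} = \frac{1}{-26704} = - \frac{1}{26704}$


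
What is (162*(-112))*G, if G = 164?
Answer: -2975616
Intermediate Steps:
(162*(-112))*G = (162*(-112))*164 = -18144*164 = -2975616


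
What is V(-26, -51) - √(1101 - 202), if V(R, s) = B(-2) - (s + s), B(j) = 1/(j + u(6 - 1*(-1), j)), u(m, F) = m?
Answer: 511/5 - √899 ≈ 72.217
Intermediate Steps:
B(j) = 1/(7 + j) (B(j) = 1/(j + (6 - 1*(-1))) = 1/(j + (6 + 1)) = 1/(j + 7) = 1/(7 + j))
V(R, s) = ⅕ - 2*s (V(R, s) = 1/(7 - 2) - (s + s) = 1/5 - 2*s = ⅕ - 2*s)
V(-26, -51) - √(1101 - 202) = (⅕ - 2*(-51)) - √(1101 - 202) = (⅕ + 102) - √899 = 511/5 - √899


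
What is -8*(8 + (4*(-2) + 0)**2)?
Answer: -576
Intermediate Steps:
-8*(8 + (4*(-2) + 0)**2) = -8*(8 + (-8 + 0)**2) = -8*(8 + (-8)**2) = -8*(8 + 64) = -8*72 = -576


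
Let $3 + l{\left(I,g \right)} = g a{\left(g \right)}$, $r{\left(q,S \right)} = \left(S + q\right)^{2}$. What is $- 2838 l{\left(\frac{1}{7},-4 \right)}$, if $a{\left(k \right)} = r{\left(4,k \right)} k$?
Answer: $8514$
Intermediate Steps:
$a{\left(k \right)} = k \left(4 + k\right)^{2}$ ($a{\left(k \right)} = \left(k + 4\right)^{2} k = \left(4 + k\right)^{2} k = k \left(4 + k\right)^{2}$)
$l{\left(I,g \right)} = -3 + g^{2} \left(4 + g\right)^{2}$ ($l{\left(I,g \right)} = -3 + g g \left(4 + g\right)^{2} = -3 + g^{2} \left(4 + g\right)^{2}$)
$- 2838 l{\left(\frac{1}{7},-4 \right)} = - 2838 \left(-3 + \left(-4\right)^{2} \left(4 - 4\right)^{2}\right) = - 2838 \left(-3 + 16 \cdot 0^{2}\right) = - 2838 \left(-3 + 16 \cdot 0\right) = - 2838 \left(-3 + 0\right) = \left(-2838\right) \left(-3\right) = 8514$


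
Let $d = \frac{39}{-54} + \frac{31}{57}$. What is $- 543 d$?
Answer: $\frac{11041}{114} \approx 96.851$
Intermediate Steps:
$d = - \frac{61}{342}$ ($d = 39 \left(- \frac{1}{54}\right) + 31 \cdot \frac{1}{57} = - \frac{13}{18} + \frac{31}{57} = - \frac{61}{342} \approx -0.17836$)
$- 543 d = \left(-543\right) \left(- \frac{61}{342}\right) = \frac{11041}{114}$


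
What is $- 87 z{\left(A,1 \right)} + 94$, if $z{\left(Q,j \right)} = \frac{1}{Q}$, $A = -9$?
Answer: $\frac{311}{3} \approx 103.67$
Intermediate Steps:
$- 87 z{\left(A,1 \right)} + 94 = - \frac{87}{-9} + 94 = \left(-87\right) \left(- \frac{1}{9}\right) + 94 = \frac{29}{3} + 94 = \frac{311}{3}$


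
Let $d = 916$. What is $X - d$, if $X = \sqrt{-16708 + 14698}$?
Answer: $-916 + i \sqrt{2010} \approx -916.0 + 44.833 i$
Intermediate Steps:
$X = i \sqrt{2010}$ ($X = \sqrt{-2010} = i \sqrt{2010} \approx 44.833 i$)
$X - d = i \sqrt{2010} - 916 = -916 + i \sqrt{2010}$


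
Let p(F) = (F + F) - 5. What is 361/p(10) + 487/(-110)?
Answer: 6481/330 ≈ 19.639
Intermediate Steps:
p(F) = -5 + 2*F (p(F) = 2*F - 5 = -5 + 2*F)
361/p(10) + 487/(-110) = 361/(-5 + 2*10) + 487/(-110) = 361/(-5 + 20) + 487*(-1/110) = 361/15 - 487/110 = 6481/330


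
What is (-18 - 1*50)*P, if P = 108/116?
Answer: -1836/29 ≈ -63.310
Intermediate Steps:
P = 27/29 (P = 108*(1/116) = 27/29 ≈ 0.93103)
(-18 - 1*50)*P = (-18 - 1*50)*(27/29) = (-18 - 50)*(27/29) = -68*27/29 = -1836/29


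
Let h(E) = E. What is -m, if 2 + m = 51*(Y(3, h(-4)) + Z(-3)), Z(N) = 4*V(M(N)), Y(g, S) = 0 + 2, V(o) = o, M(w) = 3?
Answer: -712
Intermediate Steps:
Y(g, S) = 2
Z(N) = 12 (Z(N) = 4*3 = 12)
m = 712 (m = -2 + 51*(2 + 12) = -2 + 51*14 = -2 + 714 = 712)
-m = -1*712 = -712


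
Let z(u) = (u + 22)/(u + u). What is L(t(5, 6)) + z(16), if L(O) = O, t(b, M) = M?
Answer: 115/16 ≈ 7.1875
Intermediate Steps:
z(u) = (22 + u)/(2*u) (z(u) = (22 + u)/((2*u)) = (22 + u)*(1/(2*u)) = (22 + u)/(2*u))
L(t(5, 6)) + z(16) = 6 + (½)*(22 + 16)/16 = 6 + (½)*(1/16)*38 = 6 + 19/16 = 115/16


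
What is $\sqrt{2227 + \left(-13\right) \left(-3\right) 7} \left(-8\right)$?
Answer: $-400$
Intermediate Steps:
$\sqrt{2227 + \left(-13\right) \left(-3\right) 7} \left(-8\right) = \sqrt{2227 + 39 \cdot 7} \left(-8\right) = \sqrt{2227 + 273} \left(-8\right) = \sqrt{2500} \left(-8\right) = 50 \left(-8\right) = -400$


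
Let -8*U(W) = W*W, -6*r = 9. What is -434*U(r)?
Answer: 1953/16 ≈ 122.06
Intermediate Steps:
r = -3/2 (r = -1/6*9 = -3/2 ≈ -1.5000)
U(W) = -W**2/8 (U(W) = -W*W/8 = -W**2/8)
-434*U(r) = -(-217)*(-3/2)**2/4 = -(-217)*9/(4*4) = -434*(-9/32) = 1953/16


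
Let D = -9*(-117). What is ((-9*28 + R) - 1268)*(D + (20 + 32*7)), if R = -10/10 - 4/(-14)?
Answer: -13806565/7 ≈ -1.9724e+6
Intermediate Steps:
R = -5/7 (R = -10*1/10 - 4*(-1/14) = -1 + 2/7 = -5/7 ≈ -0.71429)
D = 1053
((-9*28 + R) - 1268)*(D + (20 + 32*7)) = ((-9*28 - 5/7) - 1268)*(1053 + (20 + 32*7)) = ((-252 - 5/7) - 1268)*(1053 + (20 + 224)) = (-1769/7 - 1268)*(1053 + 244) = -10645/7*1297 = -13806565/7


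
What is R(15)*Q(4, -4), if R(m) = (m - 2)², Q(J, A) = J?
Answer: 676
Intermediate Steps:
R(m) = (-2 + m)²
R(15)*Q(4, -4) = (-2 + 15)²*4 = 13²*4 = 169*4 = 676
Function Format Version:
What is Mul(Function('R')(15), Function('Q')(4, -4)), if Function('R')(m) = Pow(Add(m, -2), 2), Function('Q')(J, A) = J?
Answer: 676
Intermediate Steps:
Function('R')(m) = Pow(Add(-2, m), 2)
Mul(Function('R')(15), Function('Q')(4, -4)) = Mul(Pow(Add(-2, 15), 2), 4) = Mul(Pow(13, 2), 4) = Mul(169, 4) = 676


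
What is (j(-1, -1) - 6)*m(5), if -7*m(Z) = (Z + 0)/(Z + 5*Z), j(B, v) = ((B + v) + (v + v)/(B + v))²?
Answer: 5/42 ≈ 0.11905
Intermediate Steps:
j(B, v) = (B + v + 2*v/(B + v))² (j(B, v) = ((B + v) + (2*v)/(B + v))² = ((B + v) + 2*v/(B + v))² = (B + v + 2*v/(B + v))²)
m(Z) = -1/42 (m(Z) = -(Z + 0)/(7*(Z + 5*Z)) = -Z/(7*(6*Z)) = -Z*1/(6*Z)/7 = -⅐*⅙ = -1/42)
(j(-1, -1) - 6)*m(5) = (((-1 - 1)² + 2*(-1))²/(-1 - 1)² - 6)*(-1/42) = (((-2)² - 2)²/(-2)² - 6)*(-1/42) = ((4 - 2)²/4 - 6)*(-1/42) = ((¼)*2² - 6)*(-1/42) = ((¼)*4 - 6)*(-1/42) = (1 - 6)*(-1/42) = -5*(-1/42) = 5/42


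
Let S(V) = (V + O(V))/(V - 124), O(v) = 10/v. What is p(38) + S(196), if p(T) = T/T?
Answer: 26269/7056 ≈ 3.7229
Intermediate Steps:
p(T) = 1
S(V) = (V + 10/V)/(-124 + V) (S(V) = (V + 10/V)/(V - 124) = (V + 10/V)/(-124 + V))
p(38) + S(196) = 1 + (10 + 196²)/(196*(-124 + 196)) = 1 + (1/196)*(10 + 38416)/72 = 1 + (1/196)*(1/72)*38426 = 1 + 19213/7056 = 26269/7056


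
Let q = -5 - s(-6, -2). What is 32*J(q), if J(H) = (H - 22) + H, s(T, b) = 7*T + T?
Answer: 2048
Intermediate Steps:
s(T, b) = 8*T
q = 43 (q = -5 - 8*(-6) = -5 - 1*(-48) = -5 + 48 = 43)
J(H) = -22 + 2*H (J(H) = (-22 + H) + H = -22 + 2*H)
32*J(q) = 32*(-22 + 2*43) = 32*(-22 + 86) = 32*64 = 2048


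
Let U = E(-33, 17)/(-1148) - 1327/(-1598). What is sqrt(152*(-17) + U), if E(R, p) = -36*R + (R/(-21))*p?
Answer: I*sqrt(543560789569933)/458626 ≈ 50.835*I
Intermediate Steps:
E(R, p) = -36*R - R*p/21 (E(R, p) = -36*R + (R*(-1/21))*p = -36*R + (-R/21)*p = -36*R - R*p/21)
U = -1462011/6420764 (U = -1/21*(-33)*(756 + 17)/(-1148) - 1327/(-1598) = -1/21*(-33)*773*(-1/1148) - 1327*(-1/1598) = (8503/7)*(-1/1148) + 1327/1598 = -8503/8036 + 1327/1598 = -1462011/6420764 ≈ -0.22770)
sqrt(152*(-17) + U) = sqrt(152*(-17) - 1462011/6420764) = sqrt(-2584 - 1462011/6420764) = sqrt(-16592716187/6420764) = I*sqrt(543560789569933)/458626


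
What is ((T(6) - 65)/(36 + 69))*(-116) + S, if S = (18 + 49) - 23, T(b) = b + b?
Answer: 10768/105 ≈ 102.55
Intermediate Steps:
T(b) = 2*b
S = 44 (S = 67 - 23 = 44)
((T(6) - 65)/(36 + 69))*(-116) + S = ((2*6 - 65)/(36 + 69))*(-116) + 44 = ((12 - 65)/105)*(-116) + 44 = -53*1/105*(-116) + 44 = -53/105*(-116) + 44 = 6148/105 + 44 = 10768/105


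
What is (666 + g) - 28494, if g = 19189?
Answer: -8639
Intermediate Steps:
(666 + g) - 28494 = (666 + 19189) - 28494 = 19855 - 28494 = -8639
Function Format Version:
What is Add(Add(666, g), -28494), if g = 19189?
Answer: -8639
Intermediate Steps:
Add(Add(666, g), -28494) = Add(Add(666, 19189), -28494) = Add(19855, -28494) = -8639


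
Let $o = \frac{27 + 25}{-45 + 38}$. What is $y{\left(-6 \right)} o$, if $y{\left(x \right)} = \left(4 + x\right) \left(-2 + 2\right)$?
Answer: $0$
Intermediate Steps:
$y{\left(x \right)} = 0$ ($y{\left(x \right)} = \left(4 + x\right) 0 = 0$)
$o = - \frac{52}{7}$ ($o = \frac{52}{-7} = 52 \left(- \frac{1}{7}\right) = - \frac{52}{7} \approx -7.4286$)
$y{\left(-6 \right)} o = 0 \left(- \frac{52}{7}\right) = 0$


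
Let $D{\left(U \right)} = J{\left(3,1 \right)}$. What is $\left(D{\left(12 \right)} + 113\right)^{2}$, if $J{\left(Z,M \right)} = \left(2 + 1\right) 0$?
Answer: $12769$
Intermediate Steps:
$J{\left(Z,M \right)} = 0$ ($J{\left(Z,M \right)} = 3 \cdot 0 = 0$)
$D{\left(U \right)} = 0$
$\left(D{\left(12 \right)} + 113\right)^{2} = \left(0 + 113\right)^{2} = 113^{2} = 12769$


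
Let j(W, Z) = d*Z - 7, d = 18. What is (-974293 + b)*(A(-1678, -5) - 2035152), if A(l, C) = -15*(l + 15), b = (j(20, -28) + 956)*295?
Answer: 1694640684726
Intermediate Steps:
j(W, Z) = -7 + 18*Z (j(W, Z) = 18*Z - 7 = -7 + 18*Z)
b = 131275 (b = ((-7 + 18*(-28)) + 956)*295 = ((-7 - 504) + 956)*295 = (-511 + 956)*295 = 445*295 = 131275)
A(l, C) = -225 - 15*l (A(l, C) = -15*(15 + l) = -225 - 15*l)
(-974293 + b)*(A(-1678, -5) - 2035152) = (-974293 + 131275)*((-225 - 15*(-1678)) - 2035152) = -843018*((-225 + 25170) - 2035152) = -843018*(24945 - 2035152) = -843018*(-2010207) = 1694640684726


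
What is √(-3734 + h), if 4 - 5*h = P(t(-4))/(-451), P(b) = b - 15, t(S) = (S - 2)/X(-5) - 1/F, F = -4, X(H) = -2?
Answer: I*√75933767305/4510 ≈ 61.1*I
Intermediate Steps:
t(S) = 5/4 - S/2 (t(S) = (S - 2)/(-2) - 1/(-4) = (-2 + S)*(-½) - 1*(-¼) = (1 - S/2) + ¼ = 5/4 - S/2)
P(b) = -15 + b
h = 7169/9020 (h = ⅘ - (-15 + (5/4 - ½*(-4)))/(5*(-451)) = ⅘ - (-15 + (5/4 + 2))*(-1)/(5*451) = ⅘ - (-15 + 13/4)*(-1)/(5*451) = ⅘ - (-47)*(-1)/(20*451) = ⅘ - ⅕*47/1804 = ⅘ - 47/9020 = 7169/9020 ≈ 0.79479)
√(-3734 + h) = √(-3734 + 7169/9020) = √(-33673511/9020) = I*√75933767305/4510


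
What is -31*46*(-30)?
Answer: 42780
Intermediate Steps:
-31*46*(-30) = -1426*(-30) = 42780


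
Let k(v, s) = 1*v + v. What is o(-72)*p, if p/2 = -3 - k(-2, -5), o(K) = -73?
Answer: -146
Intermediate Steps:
k(v, s) = 2*v (k(v, s) = v + v = 2*v)
p = 2 (p = 2*(-3 - 2*(-2)) = 2*(-3 - 1*(-4)) = 2*(-3 + 4) = 2*1 = 2)
o(-72)*p = -73*2 = -146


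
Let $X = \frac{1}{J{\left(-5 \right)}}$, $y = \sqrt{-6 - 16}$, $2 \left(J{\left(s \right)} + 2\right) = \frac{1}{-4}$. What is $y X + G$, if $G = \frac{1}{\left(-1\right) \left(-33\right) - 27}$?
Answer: $\frac{1}{6} - \frac{8 i \sqrt{22}}{17} \approx 0.16667 - 2.2073 i$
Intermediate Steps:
$J{\left(s \right)} = - \frac{17}{8}$ ($J{\left(s \right)} = -2 + \frac{1}{2 \left(-4\right)} = -2 + \frac{1}{2} \left(- \frac{1}{4}\right) = -2 - \frac{1}{8} = - \frac{17}{8}$)
$G = \frac{1}{6}$ ($G = \frac{1}{33 - 27} = \frac{1}{6} \approx 0.16667$)
$y = i \sqrt{22}$ ($y = \sqrt{-22} = i \sqrt{22} \approx 4.6904 i$)
$X = - \frac{8}{17}$ ($X = \frac{1}{- \frac{17}{8}} = - \frac{8}{17} \approx -0.47059$)
$y X + G = i \sqrt{22} \left(- \frac{8}{17}\right) + \frac{1}{6} = - \frac{8 i \sqrt{22}}{17} + \frac{1}{6} = \frac{1}{6} - \frac{8 i \sqrt{22}}{17}$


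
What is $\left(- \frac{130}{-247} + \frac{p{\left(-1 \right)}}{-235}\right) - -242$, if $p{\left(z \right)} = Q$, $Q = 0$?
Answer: $\frac{4608}{19} \approx 242.53$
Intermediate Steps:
$p{\left(z \right)} = 0$
$\left(- \frac{130}{-247} + \frac{p{\left(-1 \right)}}{-235}\right) - -242 = \left(- \frac{130}{-247} + \frac{0}{-235}\right) - -242 = \left(\left(-130\right) \left(- \frac{1}{247}\right) + 0 \left(- \frac{1}{235}\right)\right) + 242 = \left(\frac{10}{19} + 0\right) + 242 = \frac{10}{19} + 242 = \frac{4608}{19}$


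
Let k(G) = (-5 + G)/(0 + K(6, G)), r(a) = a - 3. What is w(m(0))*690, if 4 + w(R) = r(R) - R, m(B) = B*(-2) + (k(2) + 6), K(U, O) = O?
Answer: -4830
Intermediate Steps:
r(a) = -3 + a
k(G) = (-5 + G)/G (k(G) = (-5 + G)/(0 + G) = (-5 + G)/G)
m(B) = 9/2 - 2*B (m(B) = B*(-2) + ((-5 + 2)/2 + 6) = -2*B + ((1/2)*(-3) + 6) = -2*B + (-3/2 + 6) = -2*B + 9/2 = 9/2 - 2*B)
w(R) = -7 (w(R) = -4 + ((-3 + R) - R) = -4 - 3 = -7)
w(m(0))*690 = -7*690 = -4830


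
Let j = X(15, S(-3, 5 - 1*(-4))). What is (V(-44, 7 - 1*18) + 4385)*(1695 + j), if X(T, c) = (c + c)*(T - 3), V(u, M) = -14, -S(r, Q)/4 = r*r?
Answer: 3632301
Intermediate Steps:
S(r, Q) = -4*r² (S(r, Q) = -4*r*r = -4*r²)
X(T, c) = 2*c*(-3 + T) (X(T, c) = (2*c)*(-3 + T) = 2*c*(-3 + T))
j = -864 (j = 2*(-4*(-3)²)*(-3 + 15) = 2*(-4*9)*12 = 2*(-36)*12 = -864)
(V(-44, 7 - 1*18) + 4385)*(1695 + j) = (-14 + 4385)*(1695 - 864) = 4371*831 = 3632301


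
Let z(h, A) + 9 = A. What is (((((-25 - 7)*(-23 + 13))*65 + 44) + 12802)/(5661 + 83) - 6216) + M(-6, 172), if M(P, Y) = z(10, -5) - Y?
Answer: -18369721/2872 ≈ -6396.1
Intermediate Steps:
z(h, A) = -9 + A
M(P, Y) = -14 - Y (M(P, Y) = (-9 - 5) - Y = -14 - Y)
(((((-25 - 7)*(-23 + 13))*65 + 44) + 12802)/(5661 + 83) - 6216) + M(-6, 172) = (((((-25 - 7)*(-23 + 13))*65 + 44) + 12802)/(5661 + 83) - 6216) + (-14 - 1*172) = (((-32*(-10)*65 + 44) + 12802)/5744 - 6216) + (-14 - 172) = (((320*65 + 44) + 12802)*(1/5744) - 6216) - 186 = (((20800 + 44) + 12802)*(1/5744) - 6216) - 186 = ((20844 + 12802)*(1/5744) - 6216) - 186 = (33646*(1/5744) - 6216) - 186 = (16823/2872 - 6216) - 186 = -17835529/2872 - 186 = -18369721/2872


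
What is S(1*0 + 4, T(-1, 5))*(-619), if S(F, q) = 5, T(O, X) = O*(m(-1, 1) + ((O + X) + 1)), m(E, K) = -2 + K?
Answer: -3095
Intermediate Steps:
T(O, X) = O*(O + X) (T(O, X) = O*((-2 + 1) + ((O + X) + 1)) = O*(-1 + (1 + O + X)) = O*(O + X))
S(1*0 + 4, T(-1, 5))*(-619) = 5*(-619) = -3095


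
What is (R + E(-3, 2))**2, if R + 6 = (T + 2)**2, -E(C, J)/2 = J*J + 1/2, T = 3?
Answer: 100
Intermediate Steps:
E(C, J) = -1 - 2*J**2 (E(C, J) = -2*(J*J + 1/2) = -2*(J**2 + 1/2) = -2*(1/2 + J**2) = -1 - 2*J**2)
R = 19 (R = -6 + (3 + 2)**2 = -6 + 5**2 = -6 + 25 = 19)
(R + E(-3, 2))**2 = (19 + (-1 - 2*2**2))**2 = (19 + (-1 - 2*4))**2 = (19 + (-1 - 8))**2 = (19 - 9)**2 = 10**2 = 100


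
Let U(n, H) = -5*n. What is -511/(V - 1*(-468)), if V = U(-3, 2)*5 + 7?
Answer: -511/550 ≈ -0.92909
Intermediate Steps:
V = 82 (V = -5*(-3)*5 + 7 = 15*5 + 7 = 75 + 7 = 82)
-511/(V - 1*(-468)) = -511/(82 - 1*(-468)) = -511/(82 + 468) = -511/550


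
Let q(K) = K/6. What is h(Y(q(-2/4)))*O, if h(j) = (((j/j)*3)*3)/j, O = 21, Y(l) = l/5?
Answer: -11340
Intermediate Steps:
q(K) = K/6 (q(K) = K*(⅙) = K/6)
Y(l) = l/5 (Y(l) = l*(⅕) = l/5)
h(j) = 9/j (h(j) = ((1*3)*3)/j = (3*3)/j = 9/j)
h(Y(q(-2/4)))*O = (9/((((-2/4)/6)/5)))*21 = (9/((((-2*¼)/6)/5)))*21 = (9/((((⅙)*(-½))/5)))*21 = (9/(((⅕)*(-1/12))))*21 = (9/(-1/60))*21 = (9*(-60))*21 = -540*21 = -11340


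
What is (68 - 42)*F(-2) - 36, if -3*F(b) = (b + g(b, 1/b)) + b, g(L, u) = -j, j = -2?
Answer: -56/3 ≈ -18.667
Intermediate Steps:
g(L, u) = 2 (g(L, u) = -1*(-2) = 2)
F(b) = -⅔ - 2*b/3 (F(b) = -((b + 2) + b)/3 = -((2 + b) + b)/3 = -(2 + 2*b)/3 = -⅔ - 2*b/3)
(68 - 42)*F(-2) - 36 = (68 - 42)*(-⅔ - ⅔*(-2)) - 36 = 26*(-⅔ + 4/3) - 36 = 26*(⅔) - 36 = 52/3 - 36 = -56/3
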